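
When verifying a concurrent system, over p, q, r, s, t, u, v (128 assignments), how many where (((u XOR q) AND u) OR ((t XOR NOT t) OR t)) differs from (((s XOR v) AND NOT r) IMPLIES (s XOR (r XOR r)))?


F1 = (((u XOR q) AND u) OR ((t XOR NOT t) OR t))
F2 = (((s XOR v) AND NOT r) IMPLIES (s XOR (r XOR r)))
Evaluate both on each of 128 rows (bits = p,q,r,s,t,u,v):
  row 0 [0000000]: F1=1 F2=1 -> 0
  row 1 [0000001]: F1=1 F2=0 (differ) -> 1
  row 2 [0000010]: F1=1 F2=1 -> 0
  row 3 [0000011]: F1=1 F2=0 (differ) -> 1
  row 4 [0000100]: F1=1 F2=1 -> 0
  (every remaining row is evaluated the same way; all 128 results are listed next)
Full result column, 8 rows per line (p,q,r,s fixed per line; t,u,v runs 000..111 left to right):
  rows 0-7 [p,q,r,s=0000]: 01010101  (ones: 4)
  rows 8-15 [p,q,r,s=0001]: 00000000  (ones: 0)
  rows 16-23 [p,q,r,s=0010]: 00000000  (ones: 0)
  rows 24-31 [p,q,r,s=0011]: 00000000  (ones: 0)
  rows 32-39 [p,q,r,s=0100]: 01010101  (ones: 4)
  rows 40-47 [p,q,r,s=0101]: 00000000  (ones: 0)
  rows 48-55 [p,q,r,s=0110]: 00000000  (ones: 0)
  rows 56-63 [p,q,r,s=0111]: 00000000  (ones: 0)
  rows 64-71 [p,q,r,s=1000]: 01010101  (ones: 4)
  rows 72-79 [p,q,r,s=1001]: 00000000  (ones: 0)
  rows 80-87 [p,q,r,s=1010]: 00000000  (ones: 0)
  rows 88-95 [p,q,r,s=1011]: 00000000  (ones: 0)
  rows 96-103 [p,q,r,s=1100]: 01010101  (ones: 4)
  rows 104-111 [p,q,r,s=1101]: 00000000  (ones: 0)
  rows 112-119 [p,q,r,s=1110]: 00000000  (ones: 0)
  rows 120-127 [p,q,r,s=1111]: 00000000  (ones: 0)
Disagreements = 4+0+0+0+4+0+0+0+4+0+0+0+4+0+0+0 = 16

16


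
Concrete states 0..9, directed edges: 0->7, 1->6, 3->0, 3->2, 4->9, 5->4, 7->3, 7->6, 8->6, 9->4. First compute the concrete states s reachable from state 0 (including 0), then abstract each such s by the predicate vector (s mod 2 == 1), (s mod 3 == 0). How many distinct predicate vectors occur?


BFS from 0:
Concrete reachable: {0, 2, 3, 6, 7}
Abstract via predicates (s mod 2 == 1), (s mod 3 == 0):
  (0,0) <- {2}
  (0,1) <- {0, 6}
  (1,0) <- {7}
  (1,1) <- {3}
Distinct abstract states = 4

4


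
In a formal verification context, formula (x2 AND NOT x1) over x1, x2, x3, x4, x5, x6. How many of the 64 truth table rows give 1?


Formula: (x2 AND NOT x1) over 6 vars (64 rows)
Evaluate each row (x1, x2, x3, x4, x5, x6 as bits, MSB first):
  row 0 [000000]: (0 AND NOT 0) -> 0
  row 1 [000001]: (0 AND NOT 0) -> 0
  row 2 [000010]: (0 AND NOT 0) -> 0
  row 3 [000011]: (0 AND NOT 0) -> 0
  row 4 [000100]: (0 AND NOT 0) -> 0
  (every remaining row is evaluated the same way; all 64 results are listed next)
Full result column, 8 rows per line (x1,x2,x3 fixed per line; x4,x5,x6 runs 000..111 left to right):
  rows 0-7 [x1,x2,x3=000]: 00000000  (ones: 0)
  rows 8-15 [x1,x2,x3=001]: 00000000  (ones: 0)
  rows 16-23 [x1,x2,x3=010]: 11111111  (ones: 8)
  rows 24-31 [x1,x2,x3=011]: 11111111  (ones: 8)
  rows 32-39 [x1,x2,x3=100]: 00000000  (ones: 0)
  rows 40-47 [x1,x2,x3=101]: 00000000  (ones: 0)
  rows 48-55 [x1,x2,x3=110]: 00000000  (ones: 0)
  rows 56-63 [x1,x2,x3=111]: 00000000  (ones: 0)
Count of 1-rows = 0+0+8+8+0+0+0+0 = 16

16


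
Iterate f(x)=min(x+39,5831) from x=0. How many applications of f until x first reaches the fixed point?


Step 1: x=0, cap=5831, increment=39
Step 2: x grows by 39 each step until capped at 5831; fixed point is x=5831
Step 3: iterations = ceil(5831/39) = 150

150


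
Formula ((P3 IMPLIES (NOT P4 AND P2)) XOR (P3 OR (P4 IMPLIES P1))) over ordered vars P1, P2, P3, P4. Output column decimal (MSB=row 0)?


Formula: ((P3 IMPLIES (NOT P4 AND P2)) XOR (P3 OR (P4 IMPLIES P1))) over P1, P2, P3, P4 (16 rows)
Evaluate each row (bits = P1,P2,P3,P4, MSB first):
  row 0 [0000]: ((0 IMPLIES (NOT 0 AND 0)) XOR (0 OR (0 IMPLIES 0))) -> 0
  row 1 [0001]: ((0 IMPLIES (NOT 1 AND 0)) XOR (0 OR (1 IMPLIES 0))) -> 1
  row 2 [0010]: ((1 IMPLIES (NOT 0 AND 0)) XOR (1 OR (0 IMPLIES 0))) -> 1
  row 3 [0011]: ((1 IMPLIES (NOT 1 AND 0)) XOR (1 OR (1 IMPLIES 0))) -> 1
  row 4 [0100]: ((0 IMPLIES (NOT 0 AND 1)) XOR (0 OR (0 IMPLIES 0))) -> 0
  row 5 [0101]: ((0 IMPLIES (NOT 1 AND 1)) XOR (0 OR (1 IMPLIES 0))) -> 1
  row 6 [0110]: ((1 IMPLIES (NOT 0 AND 1)) XOR (1 OR (0 IMPLIES 0))) -> 0
  row 7 [0111]: ((1 IMPLIES (NOT 1 AND 1)) XOR (1 OR (1 IMPLIES 0))) -> 1
  row 8 [1000]: ((0 IMPLIES (NOT 0 AND 0)) XOR (0 OR (0 IMPLIES 1))) -> 0
  row 9 [1001]: ((0 IMPLIES (NOT 1 AND 0)) XOR (0 OR (1 IMPLIES 1))) -> 0
  row 10 [1010]: ((1 IMPLIES (NOT 0 AND 0)) XOR (1 OR (0 IMPLIES 1))) -> 1
  row 11 [1011]: ((1 IMPLIES (NOT 1 AND 0)) XOR (1 OR (1 IMPLIES 1))) -> 1
  row 12 [1100]: ((0 IMPLIES (NOT 0 AND 1)) XOR (0 OR (0 IMPLIES 1))) -> 0
  row 13 [1101]: ((0 IMPLIES (NOT 1 AND 1)) XOR (0 OR (1 IMPLIES 1))) -> 0
  row 14 [1110]: ((1 IMPLIES (NOT 0 AND 1)) XOR (1 OR (0 IMPLIES 1))) -> 0
  row 15 [1111]: ((1 IMPLIES (NOT 1 AND 1)) XOR (1 OR (1 IMPLIES 1))) -> 1
Full result column, 4 rows per line (P1,P2 fixed per line; P3,P4 runs 00..11 left to right):
  rows 0-3 [P1,P2=00]: 0111  = hex 7
  rows 4-7 [P1,P2=01]: 0101  = hex 5
  rows 8-11 [P1,P2=10]: 0011  = hex 3
  rows 12-15 [P1,P2=11]: 0001  = hex 1
Output column (row 0 .. row 15) = 0111010100110001
Output column grouped in 4s = 0111 0101 0011 0001 = 0x7531
Convert to decimal digit by digit (value = value*16 + digit):
  7 -> 7
  7*16 + 5 = 117
  117*16 + 3 = 1875
  1875*16 + 1 = 30001
Decimal = 30001

30001


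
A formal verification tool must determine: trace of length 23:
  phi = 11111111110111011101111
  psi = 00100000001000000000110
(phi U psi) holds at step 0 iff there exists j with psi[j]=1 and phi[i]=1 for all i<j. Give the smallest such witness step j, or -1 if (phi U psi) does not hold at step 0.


(phi U psi) at 0: need smallest j with psi[j]=1 and phi[i]=1 for all i in [0,j).
Scan from step 0:
  step 0: phi=1, psi=0 -> continue
  step 1: phi=1, psi=0 -> continue
  step 2: psi=1 and phi held for [0,2) -> witness found
Witness step = 2

2


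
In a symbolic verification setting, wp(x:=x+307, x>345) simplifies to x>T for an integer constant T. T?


Formula: wp(x:=E, P) = P[E/x] (substitute E for x in postcondition)
Step 1: Postcondition: x>345
Step 2: Substitute x+307 for x: x+307>345
Step 3: Solve for x: x > 345-307 = 38

38


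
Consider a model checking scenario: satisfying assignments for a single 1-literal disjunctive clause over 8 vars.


Step 1: Total=2^8=256
Step 2: Unsat when all 1 false: 2^7=128
Step 3: Sat=256-128=128

128


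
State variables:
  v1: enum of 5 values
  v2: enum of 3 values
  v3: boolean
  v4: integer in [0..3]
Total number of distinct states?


State space = product of domain sizes of all variables.
Domain sizes:
  v1 (enum of 5 values): 5
  v2 (enum of 3 values): 3
  v3 (boolean): 2
  v4 (integer in [0..3]): 4
Product = 5 * 3 * 2 * 4 = 120

120


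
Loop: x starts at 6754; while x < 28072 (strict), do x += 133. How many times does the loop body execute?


Step 1: x goes from 6754 toward 28072 by 133; the body runs while x<28072, so iterations = ceil((bound-start)/step)
Step 2: Distance=21318
Step 3: ceil(21318/133)=161

161


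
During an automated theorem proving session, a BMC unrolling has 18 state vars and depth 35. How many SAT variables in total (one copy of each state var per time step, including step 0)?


BMC unrolls to depth k, creating one copy of each state var for steps 0..k.
Step count = 35 + 1 = 36 (steps 0 through 35)
Vars per step = 18
Total = 18 * 36 = 648

648


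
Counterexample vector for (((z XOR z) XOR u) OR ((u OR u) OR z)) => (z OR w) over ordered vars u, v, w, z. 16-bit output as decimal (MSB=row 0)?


F1 = (((z XOR z) XOR u) OR ((u OR u) OR z))
F2 = (z OR w)
Counterexample to F1=>F2 is where F1=1 and F2=0.
Evaluate each row (bits = u,v,w,z, MSB first):
  row 0 [0000]: F1=0 F2=0 -> F1&~F2 -> 0
  row 1 [0001]: F1=1 F2=1 -> F1&~F2 -> 0
  row 2 [0010]: F1=0 F2=1 -> F1&~F2 -> 0
  row 3 [0011]: F1=1 F2=1 -> F1&~F2 -> 0
  row 4 [0100]: F1=0 F2=0 -> F1&~F2 -> 0
  row 5 [0101]: F1=1 F2=1 -> F1&~F2 -> 0
  row 6 [0110]: F1=0 F2=1 -> F1&~F2 -> 0
  row 7 [0111]: F1=1 F2=1 -> F1&~F2 -> 0
  row 8 [1000]: F1=1 F2=0 -> F1&~F2 -> 1
  row 9 [1001]: F1=1 F2=1 -> F1&~F2 -> 0
  row 10 [1010]: F1=1 F2=1 -> F1&~F2 -> 0
  row 11 [1011]: F1=1 F2=1 -> F1&~F2 -> 0
  row 12 [1100]: F1=1 F2=0 -> F1&~F2 -> 1
  row 13 [1101]: F1=1 F2=1 -> F1&~F2 -> 0
  row 14 [1110]: F1=1 F2=1 -> F1&~F2 -> 0
  row 15 [1111]: F1=1 F2=1 -> F1&~F2 -> 0
Full result column, 4 rows per line (u,v fixed per line; w,z runs 00..11 left to right):
  rows 0-3 [u,v=00]: 0000  = hex 0
  rows 4-7 [u,v=01]: 0000  = hex 0
  rows 8-11 [u,v=10]: 1000  = hex 8
  rows 12-15 [u,v=11]: 1000  = hex 8
Counterexample vector (row 0 .. row 15) = 0000000010001000
Output column grouped in 4s = 0000 0000 1000 1000 = 0x0088
Convert to decimal digit by digit (value = value*16 + digit):
  0 -> 0
  0*16 + 0 = 0
  0*16 + 8 = 8
  8*16 + 8 = 136
Decimal = 136

136


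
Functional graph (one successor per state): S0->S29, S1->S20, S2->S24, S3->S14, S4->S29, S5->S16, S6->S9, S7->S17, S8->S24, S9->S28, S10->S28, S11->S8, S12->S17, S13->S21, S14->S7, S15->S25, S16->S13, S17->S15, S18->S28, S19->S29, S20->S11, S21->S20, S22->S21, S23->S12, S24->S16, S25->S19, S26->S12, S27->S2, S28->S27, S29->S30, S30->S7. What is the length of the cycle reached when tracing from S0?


Trace from S0 until a state repeats:
  S0 -> S29 -> S30 -> S7 -> S17 -> S15 -> S25 -> S19 -> S29
S29 first seen at step 1, revisited at step 8.
Cycle length = 8 - 1 = 7

7


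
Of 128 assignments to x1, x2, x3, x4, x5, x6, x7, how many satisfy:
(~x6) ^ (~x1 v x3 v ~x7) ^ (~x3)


CNF with 3 clauses over 7 vars (128 assignments).
An assignment satisfies CNF iff every clause has >=1 true literal.
Check each row (bits = x1,x2,x3,x4,x5,x6,x7; clause T/F shown):
  row 0 [0000000]: clauses=TTT -> 1
  row 1 [0000001]: clauses=TTT -> 1
  row 2 [0000010]: clauses=FTT -> 0
  row 3 [0000011]: clauses=FTT -> 0
  row 4 [0000100]: clauses=TTT -> 1
  (every remaining row is evaluated the same way; all 128 results are listed next)
Full result column, 8 rows per line (x1,x2,x3,x4 fixed per line; x5,x6,x7 runs 000..111 left to right):
  rows 0-7 [x1,x2,x3,x4=0000]: 11001100  (ones: 4)
  rows 8-15 [x1,x2,x3,x4=0001]: 11001100  (ones: 4)
  rows 16-23 [x1,x2,x3,x4=0010]: 00000000  (ones: 0)
  rows 24-31 [x1,x2,x3,x4=0011]: 00000000  (ones: 0)
  rows 32-39 [x1,x2,x3,x4=0100]: 11001100  (ones: 4)
  rows 40-47 [x1,x2,x3,x4=0101]: 11001100  (ones: 4)
  rows 48-55 [x1,x2,x3,x4=0110]: 00000000  (ones: 0)
  rows 56-63 [x1,x2,x3,x4=0111]: 00000000  (ones: 0)
  rows 64-71 [x1,x2,x3,x4=1000]: 10001000  (ones: 2)
  rows 72-79 [x1,x2,x3,x4=1001]: 10001000  (ones: 2)
  rows 80-87 [x1,x2,x3,x4=1010]: 00000000  (ones: 0)
  rows 88-95 [x1,x2,x3,x4=1011]: 00000000  (ones: 0)
  rows 96-103 [x1,x2,x3,x4=1100]: 10001000  (ones: 2)
  rows 104-111 [x1,x2,x3,x4=1101]: 10001000  (ones: 2)
  rows 112-119 [x1,x2,x3,x4=1110]: 00000000  (ones: 0)
  rows 120-127 [x1,x2,x3,x4=1111]: 00000000  (ones: 0)
Satisfying assignments = 4+4+0+0+4+4+0+0+2+2+0+0+2+2+0+0 = 24

24


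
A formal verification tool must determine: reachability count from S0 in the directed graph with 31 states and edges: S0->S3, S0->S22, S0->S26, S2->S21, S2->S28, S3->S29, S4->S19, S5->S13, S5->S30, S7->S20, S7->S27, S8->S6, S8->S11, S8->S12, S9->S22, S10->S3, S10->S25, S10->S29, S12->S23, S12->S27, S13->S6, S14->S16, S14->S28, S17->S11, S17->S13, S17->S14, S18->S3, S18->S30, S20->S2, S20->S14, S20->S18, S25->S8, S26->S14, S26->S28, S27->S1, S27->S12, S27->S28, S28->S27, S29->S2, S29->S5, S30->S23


BFS from S0:
  layer 0: {S0}
  layer 1: {S3, S22, S26}
  layer 2: {S14, S28, S29}
  layer 3: {S2, S5, S16, S27}
  layer 4: {S1, S12, S13, S21, S30}
  layer 5: {S6, S23}
Reachable set: {S0, S1, S2, S3, S5, S6, S12, S13, S14, S16, S21, S22, S23, S26, S27, S28, S29, S30}
Count = 18

18


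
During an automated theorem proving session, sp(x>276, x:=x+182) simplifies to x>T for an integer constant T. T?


Formula: sp(P, x:=E) = exists old_x. (x = E[old_x/x]) AND P[old_x/x] (old_x is the value of x before the assignment; eliminate old_x by solving x = E[old_x/x] for old_x)
Step 1: Precondition P: x>276, i.e. old_x > 276
Step 2: Assignment gives x = old_x + 182, so old_x = x - 182
Step 3: Substitute into P: x - 182 > 276
Step 4: Simplify: x > 276+182 = 458

458


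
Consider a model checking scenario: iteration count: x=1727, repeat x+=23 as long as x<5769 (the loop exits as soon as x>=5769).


Step 1: x goes from 1727 toward 5769 by 23; the body runs while x<5769, so iterations = ceil((bound-start)/step)
Step 2: Distance=4042
Step 3: ceil(4042/23)=176

176


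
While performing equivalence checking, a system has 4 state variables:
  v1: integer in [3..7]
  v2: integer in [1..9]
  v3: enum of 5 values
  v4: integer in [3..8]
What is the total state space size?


State space = product of domain sizes of all variables.
Domain sizes:
  v1 (integer in [3..7]): 5
  v2 (integer in [1..9]): 9
  v3 (enum of 5 values): 5
  v4 (integer in [3..8]): 6
Product = 5 * 9 * 5 * 6 = 1350

1350


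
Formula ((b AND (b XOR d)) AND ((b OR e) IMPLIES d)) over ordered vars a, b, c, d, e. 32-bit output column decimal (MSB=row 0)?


Formula: ((b AND (b XOR d)) AND ((b OR e) IMPLIES d)) over a, b, c, d, e (32 rows)
Evaluate each row (bits = a,b,c,d,e, MSB first):
  row 0 [00000]: ((0 AND (0 XOR 0)) AND ((0 OR 0) IMPLIES 0)) -> 0
  row 1 [00001]: ((0 AND (0 XOR 0)) AND ((0 OR 1) IMPLIES 0)) -> 0
  row 2 [00010]: ((0 AND (0 XOR 1)) AND ((0 OR 0) IMPLIES 1)) -> 0
  row 3 [00011]: ((0 AND (0 XOR 1)) AND ((0 OR 1) IMPLIES 1)) -> 0
  row 4 [00100]: ((0 AND (0 XOR 0)) AND ((0 OR 0) IMPLIES 0)) -> 0
  row 5 [00101]: ((0 AND (0 XOR 0)) AND ((0 OR 1) IMPLIES 0)) -> 0
  row 6 [00110]: ((0 AND (0 XOR 1)) AND ((0 OR 0) IMPLIES 1)) -> 0
  row 7 [00111]: ((0 AND (0 XOR 1)) AND ((0 OR 1) IMPLIES 1)) -> 0
  row 8 [01000]: ((1 AND (1 XOR 0)) AND ((1 OR 0) IMPLIES 0)) -> 0
  row 9 [01001]: ((1 AND (1 XOR 0)) AND ((1 OR 1) IMPLIES 0)) -> 0
  row 10 [01010]: ((1 AND (1 XOR 1)) AND ((1 OR 0) IMPLIES 1)) -> 0
  row 11 [01011]: ((1 AND (1 XOR 1)) AND ((1 OR 1) IMPLIES 1)) -> 0
  row 12 [01100]: ((1 AND (1 XOR 0)) AND ((1 OR 0) IMPLIES 0)) -> 0
  row 13 [01101]: ((1 AND (1 XOR 0)) AND ((1 OR 1) IMPLIES 0)) -> 0
  row 14 [01110]: ((1 AND (1 XOR 1)) AND ((1 OR 0) IMPLIES 1)) -> 0
  row 15 [01111]: ((1 AND (1 XOR 1)) AND ((1 OR 1) IMPLIES 1)) -> 0
  row 16 [10000]: ((0 AND (0 XOR 0)) AND ((0 OR 0) IMPLIES 0)) -> 0
  row 17 [10001]: ((0 AND (0 XOR 0)) AND ((0 OR 1) IMPLIES 0)) -> 0
  row 18 [10010]: ((0 AND (0 XOR 1)) AND ((0 OR 0) IMPLIES 1)) -> 0
  row 19 [10011]: ((0 AND (0 XOR 1)) AND ((0 OR 1) IMPLIES 1)) -> 0
  row 20 [10100]: ((0 AND (0 XOR 0)) AND ((0 OR 0) IMPLIES 0)) -> 0
  row 21 [10101]: ((0 AND (0 XOR 0)) AND ((0 OR 1) IMPLIES 0)) -> 0
  row 22 [10110]: ((0 AND (0 XOR 1)) AND ((0 OR 0) IMPLIES 1)) -> 0
  row 23 [10111]: ((0 AND (0 XOR 1)) AND ((0 OR 1) IMPLIES 1)) -> 0
  row 24 [11000]: ((1 AND (1 XOR 0)) AND ((1 OR 0) IMPLIES 0)) -> 0
  row 25 [11001]: ((1 AND (1 XOR 0)) AND ((1 OR 1) IMPLIES 0)) -> 0
  row 26 [11010]: ((1 AND (1 XOR 1)) AND ((1 OR 0) IMPLIES 1)) -> 0
  row 27 [11011]: ((1 AND (1 XOR 1)) AND ((1 OR 1) IMPLIES 1)) -> 0
  row 28 [11100]: ((1 AND (1 XOR 0)) AND ((1 OR 0) IMPLIES 0)) -> 0
  row 29 [11101]: ((1 AND (1 XOR 0)) AND ((1 OR 1) IMPLIES 0)) -> 0
  row 30 [11110]: ((1 AND (1 XOR 1)) AND ((1 OR 0) IMPLIES 1)) -> 0
  row 31 [11111]: ((1 AND (1 XOR 1)) AND ((1 OR 1) IMPLIES 1)) -> 0
Full result column, 4 rows per line (a,b,c fixed per line; d,e runs 00..11 left to right):
  rows 0-3 [a,b,c=000]: 0000  = hex 0
  rows 4-7 [a,b,c=001]: 0000  = hex 0
  rows 8-11 [a,b,c=010]: 0000  = hex 0
  rows 12-15 [a,b,c=011]: 0000  = hex 0
  rows 16-19 [a,b,c=100]: 0000  = hex 0
  rows 20-23 [a,b,c=101]: 0000  = hex 0
  rows 24-27 [a,b,c=110]: 0000  = hex 0
  rows 28-31 [a,b,c=111]: 0000  = hex 0
Output column (row 0 .. row 31) = 00000000000000000000000000000000
Output column grouped in 4s = 0000 0000 0000 0000 0000 0000 0000 0000 = 0x00000000
Convert to decimal digit by digit (value = value*16 + digit):
  0 -> 0
  0*16 + 0 = 0
  0*16 + 0 = 0
  0*16 + 0 = 0
  0*16 + 0 = 0
  0*16 + 0 = 0
  0*16 + 0 = 0
  0*16 + 0 = 0
Decimal = 0

0


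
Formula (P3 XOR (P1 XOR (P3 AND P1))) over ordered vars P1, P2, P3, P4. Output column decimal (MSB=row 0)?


Formula: (P3 XOR (P1 XOR (P3 AND P1))) over P1, P2, P3, P4 (16 rows)
Evaluate each row (bits = P1,P2,P3,P4, MSB first):
  row 0 [0000]: (0 XOR (0 XOR (0 AND 0))) -> 0
  row 1 [0001]: (0 XOR (0 XOR (0 AND 0))) -> 0
  row 2 [0010]: (1 XOR (0 XOR (1 AND 0))) -> 1
  row 3 [0011]: (1 XOR (0 XOR (1 AND 0))) -> 1
  row 4 [0100]: (0 XOR (0 XOR (0 AND 0))) -> 0
  row 5 [0101]: (0 XOR (0 XOR (0 AND 0))) -> 0
  row 6 [0110]: (1 XOR (0 XOR (1 AND 0))) -> 1
  row 7 [0111]: (1 XOR (0 XOR (1 AND 0))) -> 1
  row 8 [1000]: (0 XOR (1 XOR (0 AND 1))) -> 1
  row 9 [1001]: (0 XOR (1 XOR (0 AND 1))) -> 1
  row 10 [1010]: (1 XOR (1 XOR (1 AND 1))) -> 1
  row 11 [1011]: (1 XOR (1 XOR (1 AND 1))) -> 1
  row 12 [1100]: (0 XOR (1 XOR (0 AND 1))) -> 1
  row 13 [1101]: (0 XOR (1 XOR (0 AND 1))) -> 1
  row 14 [1110]: (1 XOR (1 XOR (1 AND 1))) -> 1
  row 15 [1111]: (1 XOR (1 XOR (1 AND 1))) -> 1
Full result column, 4 rows per line (P1,P2 fixed per line; P3,P4 runs 00..11 left to right):
  rows 0-3 [P1,P2=00]: 0011  = hex 3
  rows 4-7 [P1,P2=01]: 0011  = hex 3
  rows 8-11 [P1,P2=10]: 1111  = hex F
  rows 12-15 [P1,P2=11]: 1111  = hex F
Output column (row 0 .. row 15) = 0011001111111111
Output column grouped in 4s = 0011 0011 1111 1111 = 0x33FF
Convert to decimal digit by digit (value = value*16 + digit):
  3 -> 3
  3*16 + 3 = 51
  51*16 + 15 (F) = 831
  831*16 + 15 (F) = 13311
Decimal = 13311

13311


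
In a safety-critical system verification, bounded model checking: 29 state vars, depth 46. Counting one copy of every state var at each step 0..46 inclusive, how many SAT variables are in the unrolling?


BMC unrolls to depth k, creating one copy of each state var for steps 0..k.
Step count = 46 + 1 = 47 (steps 0 through 46)
Vars per step = 29
Total = 29 * 47 = 1363

1363


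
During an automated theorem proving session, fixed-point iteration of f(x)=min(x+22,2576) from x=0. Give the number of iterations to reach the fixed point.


Step 1: x=0, cap=2576, increment=22
Step 2: x grows by 22 each step until capped at 2576; fixed point is x=2576
Step 3: iterations = ceil(2576/22) = 118

118


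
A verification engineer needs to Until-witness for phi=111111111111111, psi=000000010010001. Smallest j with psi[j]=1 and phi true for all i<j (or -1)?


(phi U psi) at 0: need smallest j with psi[j]=1 and phi[i]=1 for all i in [0,j).
Scan from step 0:
  step 0: phi=1, psi=0 -> continue
  step 1: phi=1, psi=0 -> continue
  step 2: phi=1, psi=0 -> continue
  step 3: phi=1, psi=0 -> continue
  step 7: psi=1 and phi held for [0,7) -> witness found
Witness step = 7

7


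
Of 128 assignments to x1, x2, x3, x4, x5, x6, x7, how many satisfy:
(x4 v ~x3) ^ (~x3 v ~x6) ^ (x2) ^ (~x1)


CNF with 4 clauses over 7 vars (128 assignments).
An assignment satisfies CNF iff every clause has >=1 true literal.
Check each row (bits = x1,x2,x3,x4,x5,x6,x7; clause T/F shown):
  row 0 [0000000]: clauses=TTFT -> 0
  row 1 [0000001]: clauses=TTFT -> 0
  row 2 [0000010]: clauses=TTFT -> 0
  row 3 [0000011]: clauses=TTFT -> 0
  row 4 [0000100]: clauses=TTFT -> 0
  (every remaining row is evaluated the same way; all 128 results are listed next)
Full result column, 8 rows per line (x1,x2,x3,x4 fixed per line; x5,x6,x7 runs 000..111 left to right):
  rows 0-7 [x1,x2,x3,x4=0000]: 00000000  (ones: 0)
  rows 8-15 [x1,x2,x3,x4=0001]: 00000000  (ones: 0)
  rows 16-23 [x1,x2,x3,x4=0010]: 00000000  (ones: 0)
  rows 24-31 [x1,x2,x3,x4=0011]: 00000000  (ones: 0)
  rows 32-39 [x1,x2,x3,x4=0100]: 11111111  (ones: 8)
  rows 40-47 [x1,x2,x3,x4=0101]: 11111111  (ones: 8)
  rows 48-55 [x1,x2,x3,x4=0110]: 00000000  (ones: 0)
  rows 56-63 [x1,x2,x3,x4=0111]: 11001100  (ones: 4)
  rows 64-71 [x1,x2,x3,x4=1000]: 00000000  (ones: 0)
  rows 72-79 [x1,x2,x3,x4=1001]: 00000000  (ones: 0)
  rows 80-87 [x1,x2,x3,x4=1010]: 00000000  (ones: 0)
  rows 88-95 [x1,x2,x3,x4=1011]: 00000000  (ones: 0)
  rows 96-103 [x1,x2,x3,x4=1100]: 00000000  (ones: 0)
  rows 104-111 [x1,x2,x3,x4=1101]: 00000000  (ones: 0)
  rows 112-119 [x1,x2,x3,x4=1110]: 00000000  (ones: 0)
  rows 120-127 [x1,x2,x3,x4=1111]: 00000000  (ones: 0)
Satisfying assignments = 0+0+0+0+8+8+0+4+0+0+0+0+0+0+0+0 = 20

20


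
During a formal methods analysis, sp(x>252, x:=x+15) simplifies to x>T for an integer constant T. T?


Formula: sp(P, x:=E) = exists old_x. (x = E[old_x/x]) AND P[old_x/x] (old_x is the value of x before the assignment; eliminate old_x by solving x = E[old_x/x] for old_x)
Step 1: Precondition P: x>252, i.e. old_x > 252
Step 2: Assignment gives x = old_x + 15, so old_x = x - 15
Step 3: Substitute into P: x - 15 > 252
Step 4: Simplify: x > 252+15 = 267

267


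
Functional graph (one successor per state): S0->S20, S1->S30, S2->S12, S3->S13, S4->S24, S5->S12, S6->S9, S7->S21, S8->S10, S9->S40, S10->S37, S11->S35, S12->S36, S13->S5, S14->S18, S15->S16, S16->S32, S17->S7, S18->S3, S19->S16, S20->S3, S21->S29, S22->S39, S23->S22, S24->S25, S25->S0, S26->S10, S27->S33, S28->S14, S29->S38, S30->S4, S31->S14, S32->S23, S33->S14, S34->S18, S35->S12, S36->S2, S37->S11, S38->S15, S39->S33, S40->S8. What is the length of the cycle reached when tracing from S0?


Trace from S0 until a state repeats:
  S0 -> S20 -> S3 -> S13 -> S5 -> S12 -> S36 -> S2 -> S12
S12 first seen at step 5, revisited at step 8.
Cycle length = 8 - 5 = 3

3


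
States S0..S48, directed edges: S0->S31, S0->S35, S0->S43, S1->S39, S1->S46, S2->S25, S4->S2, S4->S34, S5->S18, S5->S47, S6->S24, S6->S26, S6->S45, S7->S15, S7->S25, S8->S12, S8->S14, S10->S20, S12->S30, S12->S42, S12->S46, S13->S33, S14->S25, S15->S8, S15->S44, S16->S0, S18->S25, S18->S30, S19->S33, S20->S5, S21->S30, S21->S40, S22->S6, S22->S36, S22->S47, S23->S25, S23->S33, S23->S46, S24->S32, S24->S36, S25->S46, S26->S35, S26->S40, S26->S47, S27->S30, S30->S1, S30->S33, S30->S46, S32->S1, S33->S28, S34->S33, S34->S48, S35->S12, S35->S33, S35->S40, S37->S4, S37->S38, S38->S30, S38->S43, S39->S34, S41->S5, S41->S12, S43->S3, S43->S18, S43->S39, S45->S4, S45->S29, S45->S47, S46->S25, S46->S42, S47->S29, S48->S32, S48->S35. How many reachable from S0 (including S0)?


BFS from S0:
  layer 0: {S0}
  layer 1: {S31, S35, S43}
  layer 2: {S3, S12, S18, S33, S39, S40}
  layer 3: {S25, S28, S30, S34, S42, S46}
  layer 4: {S1, S48}
  layer 5: {S32}
Reachable set: {S0, S1, S3, S12, S18, S25, S28, S30, S31, S32, S33, S34, S35, S39, S40, S42, S43, S46, S48}
Count = 19

19


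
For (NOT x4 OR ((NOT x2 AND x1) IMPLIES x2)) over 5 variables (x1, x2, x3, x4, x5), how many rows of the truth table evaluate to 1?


Formula: (NOT x4 OR ((NOT x2 AND x1) IMPLIES x2)) over 5 vars (32 rows)
Evaluate each row (x1, x2, x3, x4, x5 as bits, MSB first):
  row 0 [00000]: (NOT 0 OR ((NOT 0 AND 0) IMPLIES 0)) -> 1
  row 1 [00001]: (NOT 0 OR ((NOT 0 AND 0) IMPLIES 0)) -> 1
  row 2 [00010]: (NOT 1 OR ((NOT 0 AND 0) IMPLIES 0)) -> 1
  row 3 [00011]: (NOT 1 OR ((NOT 0 AND 0) IMPLIES 0)) -> 1
  row 4 [00100]: (NOT 0 OR ((NOT 0 AND 0) IMPLIES 0)) -> 1
  row 5 [00101]: (NOT 0 OR ((NOT 0 AND 0) IMPLIES 0)) -> 1
  row 6 [00110]: (NOT 1 OR ((NOT 0 AND 0) IMPLIES 0)) -> 1
  row 7 [00111]: (NOT 1 OR ((NOT 0 AND 0) IMPLIES 0)) -> 1
  row 8 [01000]: (NOT 0 OR ((NOT 1 AND 0) IMPLIES 1)) -> 1
  row 9 [01001]: (NOT 0 OR ((NOT 1 AND 0) IMPLIES 1)) -> 1
  row 10 [01010]: (NOT 1 OR ((NOT 1 AND 0) IMPLIES 1)) -> 1
  row 11 [01011]: (NOT 1 OR ((NOT 1 AND 0) IMPLIES 1)) -> 1
  row 12 [01100]: (NOT 0 OR ((NOT 1 AND 0) IMPLIES 1)) -> 1
  row 13 [01101]: (NOT 0 OR ((NOT 1 AND 0) IMPLIES 1)) -> 1
  row 14 [01110]: (NOT 1 OR ((NOT 1 AND 0) IMPLIES 1)) -> 1
  row 15 [01111]: (NOT 1 OR ((NOT 1 AND 0) IMPLIES 1)) -> 1
  row 16 [10000]: (NOT 0 OR ((NOT 0 AND 1) IMPLIES 0)) -> 1
  row 17 [10001]: (NOT 0 OR ((NOT 0 AND 1) IMPLIES 0)) -> 1
  row 18 [10010]: (NOT 1 OR ((NOT 0 AND 1) IMPLIES 0)) -> 0
  row 19 [10011]: (NOT 1 OR ((NOT 0 AND 1) IMPLIES 0)) -> 0
  row 20 [10100]: (NOT 0 OR ((NOT 0 AND 1) IMPLIES 0)) -> 1
  row 21 [10101]: (NOT 0 OR ((NOT 0 AND 1) IMPLIES 0)) -> 1
  row 22 [10110]: (NOT 1 OR ((NOT 0 AND 1) IMPLIES 0)) -> 0
  row 23 [10111]: (NOT 1 OR ((NOT 0 AND 1) IMPLIES 0)) -> 0
  row 24 [11000]: (NOT 0 OR ((NOT 1 AND 1) IMPLIES 1)) -> 1
  row 25 [11001]: (NOT 0 OR ((NOT 1 AND 1) IMPLIES 1)) -> 1
  row 26 [11010]: (NOT 1 OR ((NOT 1 AND 1) IMPLIES 1)) -> 1
  row 27 [11011]: (NOT 1 OR ((NOT 1 AND 1) IMPLIES 1)) -> 1
  row 28 [11100]: (NOT 0 OR ((NOT 1 AND 1) IMPLIES 1)) -> 1
  row 29 [11101]: (NOT 0 OR ((NOT 1 AND 1) IMPLIES 1)) -> 1
  row 30 [11110]: (NOT 1 OR ((NOT 1 AND 1) IMPLIES 1)) -> 1
  row 31 [11111]: (NOT 1 OR ((NOT 1 AND 1) IMPLIES 1)) -> 1
Full result column, 8 rows per line (x1,x2 fixed per line; x3,x4,x5 runs 000..111 left to right):
  rows 0-7 [x1,x2=00]: 11111111  (ones: 8)
  rows 8-15 [x1,x2=01]: 11111111  (ones: 8)
  rows 16-23 [x1,x2=10]: 11001100  (ones: 4)
  rows 24-31 [x1,x2=11]: 11111111  (ones: 8)
Count of 1-rows = 8+8+4+8 = 28

28


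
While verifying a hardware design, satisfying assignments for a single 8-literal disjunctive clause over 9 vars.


Step 1: Total=2^9=512
Step 2: Unsat when all 8 false: 2^1=2
Step 3: Sat=512-2=510

510


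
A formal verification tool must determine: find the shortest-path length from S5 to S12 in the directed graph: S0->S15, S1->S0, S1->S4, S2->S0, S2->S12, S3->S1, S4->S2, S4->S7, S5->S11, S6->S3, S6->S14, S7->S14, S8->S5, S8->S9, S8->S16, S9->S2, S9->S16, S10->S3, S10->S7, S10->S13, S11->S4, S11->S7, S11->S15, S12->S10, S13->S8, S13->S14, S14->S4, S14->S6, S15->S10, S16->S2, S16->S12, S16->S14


BFS layer-by-layer from S5:
  dist 0: {S5}
  dist 1: {S11}
  dist 2: {S4, S7, S15}
  dist 3: {S2, S10, S14}
  dist 4: {S0, S3, S6, S12, S13}
  -> S12 reached at distance 4
Shortest path length = 4

4


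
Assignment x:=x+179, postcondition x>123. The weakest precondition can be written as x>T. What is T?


Formula: wp(x:=E, P) = P[E/x] (substitute E for x in postcondition)
Step 1: Postcondition: x>123
Step 2: Substitute x+179 for x: x+179>123
Step 3: Solve for x: x > 123-179 = -56

-56


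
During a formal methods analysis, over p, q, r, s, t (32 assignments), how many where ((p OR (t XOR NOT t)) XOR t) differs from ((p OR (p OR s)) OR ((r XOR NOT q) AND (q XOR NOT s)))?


F1 = ((p OR (t XOR NOT t)) XOR t)
F2 = ((p OR (p OR s)) OR ((r XOR NOT q) AND (q XOR NOT s)))
Evaluate both on each of 32 rows (bits = p,q,r,s,t):
  row 0 [00000]: F1=1 F2=1 -> 0
  row 1 [00001]: F1=0 F2=1 (differ) -> 1
  row 2 [00010]: F1=1 F2=1 -> 0
  row 3 [00011]: F1=0 F2=1 (differ) -> 1
  row 4 [00100]: F1=1 F2=0 (differ) -> 1
  row 5 [00101]: F1=0 F2=0 -> 0
  row 6 [00110]: F1=1 F2=1 -> 0
  row 7 [00111]: F1=0 F2=1 (differ) -> 1
  row 8 [01000]: F1=1 F2=0 (differ) -> 1
  row 9 [01001]: F1=0 F2=0 -> 0
  row 10 [01010]: F1=1 F2=1 -> 0
  row 11 [01011]: F1=0 F2=1 (differ) -> 1
  row 12 [01100]: F1=1 F2=0 (differ) -> 1
  row 13 [01101]: F1=0 F2=0 -> 0
  row 14 [01110]: F1=1 F2=1 -> 0
  row 15 [01111]: F1=0 F2=1 (differ) -> 1
  row 16 [10000]: F1=1 F2=1 -> 0
  row 17 [10001]: F1=0 F2=1 (differ) -> 1
  row 18 [10010]: F1=1 F2=1 -> 0
  row 19 [10011]: F1=0 F2=1 (differ) -> 1
  row 20 [10100]: F1=1 F2=1 -> 0
  row 21 [10101]: F1=0 F2=1 (differ) -> 1
  row 22 [10110]: F1=1 F2=1 -> 0
  row 23 [10111]: F1=0 F2=1 (differ) -> 1
  row 24 [11000]: F1=1 F2=1 -> 0
  row 25 [11001]: F1=0 F2=1 (differ) -> 1
  row 26 [11010]: F1=1 F2=1 -> 0
  row 27 [11011]: F1=0 F2=1 (differ) -> 1
  row 28 [11100]: F1=1 F2=1 -> 0
  row 29 [11101]: F1=0 F2=1 (differ) -> 1
  row 30 [11110]: F1=1 F2=1 -> 0
  row 31 [11111]: F1=0 F2=1 (differ) -> 1
Full result column, 8 rows per line (p,q fixed per line; r,s,t runs 000..111 left to right):
  rows 0-7 [p,q=00]: 01011001  (ones: 4)
  rows 8-15 [p,q=01]: 10011001  (ones: 4)
  rows 16-23 [p,q=10]: 01010101  (ones: 4)
  rows 24-31 [p,q=11]: 01010101  (ones: 4)
Disagreements = 4+4+4+4 = 16

16


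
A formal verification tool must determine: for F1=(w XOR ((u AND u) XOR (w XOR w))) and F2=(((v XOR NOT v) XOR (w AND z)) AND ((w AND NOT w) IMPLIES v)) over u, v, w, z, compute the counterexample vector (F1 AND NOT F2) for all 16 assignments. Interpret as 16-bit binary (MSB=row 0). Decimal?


F1 = (w XOR ((u AND u) XOR (w XOR w)))
F2 = (((v XOR NOT v) XOR (w AND z)) AND ((w AND NOT w) IMPLIES v))
Counterexample to F1=>F2 is where F1=1 and F2=0.
Evaluate each row (bits = u,v,w,z, MSB first):
  row 0 [0000]: F1=0 F2=1 -> F1&~F2 -> 0
  row 1 [0001]: F1=0 F2=1 -> F1&~F2 -> 0
  row 2 [0010]: F1=1 F2=1 -> F1&~F2 -> 0
  row 3 [0011]: F1=1 F2=0 -> F1&~F2 -> 1
  row 4 [0100]: F1=0 F2=1 -> F1&~F2 -> 0
  row 5 [0101]: F1=0 F2=1 -> F1&~F2 -> 0
  row 6 [0110]: F1=1 F2=1 -> F1&~F2 -> 0
  row 7 [0111]: F1=1 F2=0 -> F1&~F2 -> 1
  row 8 [1000]: F1=1 F2=1 -> F1&~F2 -> 0
  row 9 [1001]: F1=1 F2=1 -> F1&~F2 -> 0
  row 10 [1010]: F1=0 F2=1 -> F1&~F2 -> 0
  row 11 [1011]: F1=0 F2=0 -> F1&~F2 -> 0
  row 12 [1100]: F1=1 F2=1 -> F1&~F2 -> 0
  row 13 [1101]: F1=1 F2=1 -> F1&~F2 -> 0
  row 14 [1110]: F1=0 F2=1 -> F1&~F2 -> 0
  row 15 [1111]: F1=0 F2=0 -> F1&~F2 -> 0
Full result column, 4 rows per line (u,v fixed per line; w,z runs 00..11 left to right):
  rows 0-3 [u,v=00]: 0001  = hex 1
  rows 4-7 [u,v=01]: 0001  = hex 1
  rows 8-11 [u,v=10]: 0000  = hex 0
  rows 12-15 [u,v=11]: 0000  = hex 0
Counterexample vector (row 0 .. row 15) = 0001000100000000
Output column grouped in 4s = 0001 0001 0000 0000 = 0x1100
Convert to decimal digit by digit (value = value*16 + digit):
  1 -> 1
  1*16 + 1 = 17
  17*16 + 0 = 272
  272*16 + 0 = 4352
Decimal = 4352

4352


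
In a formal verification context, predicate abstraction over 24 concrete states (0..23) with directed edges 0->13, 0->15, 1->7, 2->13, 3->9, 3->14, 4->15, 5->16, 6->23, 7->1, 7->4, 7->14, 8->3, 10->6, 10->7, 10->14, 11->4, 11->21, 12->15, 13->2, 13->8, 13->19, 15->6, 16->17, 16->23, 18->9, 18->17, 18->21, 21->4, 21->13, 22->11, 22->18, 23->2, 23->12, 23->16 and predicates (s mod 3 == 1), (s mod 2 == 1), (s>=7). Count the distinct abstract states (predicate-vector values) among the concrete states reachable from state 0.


BFS from 0:
Concrete reachable: {0, 2, 3, 6, 8, 9, 12, 13, 14, 15, 16, 17, 19, 23}
Abstract via predicates (s mod 3 == 1), (s mod 2 == 1), (s>=7):
  (0,0,0) <- {0, 2, 6}
  (0,0,1) <- {8, 12, 14}
  (0,1,0) <- {3}
  (0,1,1) <- {9, 15, 17, 23}
  (1,0,1) <- {16}
  (1,1,1) <- {13, 19}
Distinct abstract states = 6

6


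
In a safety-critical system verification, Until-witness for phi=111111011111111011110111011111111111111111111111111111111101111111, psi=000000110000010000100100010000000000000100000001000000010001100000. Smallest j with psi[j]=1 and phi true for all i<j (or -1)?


(phi U psi) at 0: need smallest j with psi[j]=1 and phi[i]=1 for all i in [0,j).
Scan from step 0:
  step 0: phi=1, psi=0 -> continue
  step 1: phi=1, psi=0 -> continue
  step 2: phi=1, psi=0 -> continue
  step 3: phi=1, psi=0 -> continue
  step 6: psi=1 and phi held for [0,6) -> witness found
Witness step = 6

6


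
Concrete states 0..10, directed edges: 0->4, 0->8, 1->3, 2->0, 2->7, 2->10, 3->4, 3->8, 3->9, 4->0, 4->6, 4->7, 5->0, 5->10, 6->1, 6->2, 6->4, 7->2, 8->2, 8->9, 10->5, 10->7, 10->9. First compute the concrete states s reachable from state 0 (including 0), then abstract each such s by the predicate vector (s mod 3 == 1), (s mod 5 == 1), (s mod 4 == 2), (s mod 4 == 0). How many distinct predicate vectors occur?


BFS from 0:
Concrete reachable: {0, 1, 2, 3, 4, 5, 6, 7, 8, 9, 10}
Abstract via predicates (s mod 3 == 1), (s mod 5 == 1), (s mod 4 == 2), (s mod 4 == 0):
  (0,0,0,0) <- {3, 5, 9}
  (0,0,0,1) <- {0, 8}
  (0,0,1,0) <- {2}
  (0,1,1,0) <- {6}
  (1,0,0,0) <- {7}
  (1,0,0,1) <- {4}
  (1,0,1,0) <- {10}
  (1,1,0,0) <- {1}
Distinct abstract states = 8

8


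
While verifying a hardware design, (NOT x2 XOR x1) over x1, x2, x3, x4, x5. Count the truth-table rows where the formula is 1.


Formula: (NOT x2 XOR x1) over 5 vars (32 rows)
Evaluate each row (x1, x2, x3, x4, x5 as bits, MSB first):
  row 0 [00000]: (NOT 0 XOR 0) -> 1
  row 1 [00001]: (NOT 0 XOR 0) -> 1
  row 2 [00010]: (NOT 0 XOR 0) -> 1
  row 3 [00011]: (NOT 0 XOR 0) -> 1
  row 4 [00100]: (NOT 0 XOR 0) -> 1
  row 5 [00101]: (NOT 0 XOR 0) -> 1
  row 6 [00110]: (NOT 0 XOR 0) -> 1
  row 7 [00111]: (NOT 0 XOR 0) -> 1
  row 8 [01000]: (NOT 1 XOR 0) -> 0
  row 9 [01001]: (NOT 1 XOR 0) -> 0
  row 10 [01010]: (NOT 1 XOR 0) -> 0
  row 11 [01011]: (NOT 1 XOR 0) -> 0
  row 12 [01100]: (NOT 1 XOR 0) -> 0
  row 13 [01101]: (NOT 1 XOR 0) -> 0
  row 14 [01110]: (NOT 1 XOR 0) -> 0
  row 15 [01111]: (NOT 1 XOR 0) -> 0
  row 16 [10000]: (NOT 0 XOR 1) -> 0
  row 17 [10001]: (NOT 0 XOR 1) -> 0
  row 18 [10010]: (NOT 0 XOR 1) -> 0
  row 19 [10011]: (NOT 0 XOR 1) -> 0
  row 20 [10100]: (NOT 0 XOR 1) -> 0
  row 21 [10101]: (NOT 0 XOR 1) -> 0
  row 22 [10110]: (NOT 0 XOR 1) -> 0
  row 23 [10111]: (NOT 0 XOR 1) -> 0
  row 24 [11000]: (NOT 1 XOR 1) -> 1
  row 25 [11001]: (NOT 1 XOR 1) -> 1
  row 26 [11010]: (NOT 1 XOR 1) -> 1
  row 27 [11011]: (NOT 1 XOR 1) -> 1
  row 28 [11100]: (NOT 1 XOR 1) -> 1
  row 29 [11101]: (NOT 1 XOR 1) -> 1
  row 30 [11110]: (NOT 1 XOR 1) -> 1
  row 31 [11111]: (NOT 1 XOR 1) -> 1
Full result column, 8 rows per line (x1,x2 fixed per line; x3,x4,x5 runs 000..111 left to right):
  rows 0-7 [x1,x2=00]: 11111111  (ones: 8)
  rows 8-15 [x1,x2=01]: 00000000  (ones: 0)
  rows 16-23 [x1,x2=10]: 00000000  (ones: 0)
  rows 24-31 [x1,x2=11]: 11111111  (ones: 8)
Count of 1-rows = 8+0+0+8 = 16

16


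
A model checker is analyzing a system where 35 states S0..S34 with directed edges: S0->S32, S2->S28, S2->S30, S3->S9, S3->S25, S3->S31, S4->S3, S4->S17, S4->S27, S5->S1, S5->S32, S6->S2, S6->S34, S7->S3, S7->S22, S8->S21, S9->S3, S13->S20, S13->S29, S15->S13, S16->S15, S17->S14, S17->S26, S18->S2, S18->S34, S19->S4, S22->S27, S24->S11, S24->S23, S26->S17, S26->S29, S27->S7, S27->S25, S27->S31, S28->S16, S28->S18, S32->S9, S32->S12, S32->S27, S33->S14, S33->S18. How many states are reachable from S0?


BFS from S0:
  layer 0: {S0}
  layer 1: {S32}
  layer 2: {S9, S12, S27}
  layer 3: {S3, S7, S25, S31}
  layer 4: {S22}
Reachable set: {S0, S3, S7, S9, S12, S22, S25, S27, S31, S32}
Count = 10

10


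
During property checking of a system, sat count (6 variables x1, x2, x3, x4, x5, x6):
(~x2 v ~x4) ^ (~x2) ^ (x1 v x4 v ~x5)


CNF with 3 clauses over 6 vars (64 assignments).
An assignment satisfies CNF iff every clause has >=1 true literal.
Check each row (bits = x1,x2,x3,x4,x5,x6; clause T/F shown):
  row 0 [000000]: clauses=TTT -> 1
  row 1 [000001]: clauses=TTT -> 1
  row 2 [000010]: clauses=TTF -> 0
  row 3 [000011]: clauses=TTF -> 0
  row 4 [000100]: clauses=TTT -> 1
  (every remaining row is evaluated the same way; all 64 results are listed next)
Full result column, 8 rows per line (x1,x2,x3 fixed per line; x4,x5,x6 runs 000..111 left to right):
  rows 0-7 [x1,x2,x3=000]: 11001111  (ones: 6)
  rows 8-15 [x1,x2,x3=001]: 11001111  (ones: 6)
  rows 16-23 [x1,x2,x3=010]: 00000000  (ones: 0)
  rows 24-31 [x1,x2,x3=011]: 00000000  (ones: 0)
  rows 32-39 [x1,x2,x3=100]: 11111111  (ones: 8)
  rows 40-47 [x1,x2,x3=101]: 11111111  (ones: 8)
  rows 48-55 [x1,x2,x3=110]: 00000000  (ones: 0)
  rows 56-63 [x1,x2,x3=111]: 00000000  (ones: 0)
Satisfying assignments = 6+6+0+0+8+8+0+0 = 28

28


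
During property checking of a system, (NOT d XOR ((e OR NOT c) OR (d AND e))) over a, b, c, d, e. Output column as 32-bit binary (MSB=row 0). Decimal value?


Formula: (NOT d XOR ((e OR NOT c) OR (d AND e))) over a, b, c, d, e (32 rows)
Evaluate each row (bits = a,b,c,d,e, MSB first):
  row 0 [00000]: (NOT 0 XOR ((0 OR NOT 0) OR (0 AND 0))) -> 0
  row 1 [00001]: (NOT 0 XOR ((1 OR NOT 0) OR (0 AND 1))) -> 0
  row 2 [00010]: (NOT 1 XOR ((0 OR NOT 0) OR (1 AND 0))) -> 1
  row 3 [00011]: (NOT 1 XOR ((1 OR NOT 0) OR (1 AND 1))) -> 1
  row 4 [00100]: (NOT 0 XOR ((0 OR NOT 1) OR (0 AND 0))) -> 1
  row 5 [00101]: (NOT 0 XOR ((1 OR NOT 1) OR (0 AND 1))) -> 0
  row 6 [00110]: (NOT 1 XOR ((0 OR NOT 1) OR (1 AND 0))) -> 0
  row 7 [00111]: (NOT 1 XOR ((1 OR NOT 1) OR (1 AND 1))) -> 1
  row 8 [01000]: (NOT 0 XOR ((0 OR NOT 0) OR (0 AND 0))) -> 0
  row 9 [01001]: (NOT 0 XOR ((1 OR NOT 0) OR (0 AND 1))) -> 0
  row 10 [01010]: (NOT 1 XOR ((0 OR NOT 0) OR (1 AND 0))) -> 1
  row 11 [01011]: (NOT 1 XOR ((1 OR NOT 0) OR (1 AND 1))) -> 1
  row 12 [01100]: (NOT 0 XOR ((0 OR NOT 1) OR (0 AND 0))) -> 1
  row 13 [01101]: (NOT 0 XOR ((1 OR NOT 1) OR (0 AND 1))) -> 0
  row 14 [01110]: (NOT 1 XOR ((0 OR NOT 1) OR (1 AND 0))) -> 0
  row 15 [01111]: (NOT 1 XOR ((1 OR NOT 1) OR (1 AND 1))) -> 1
  row 16 [10000]: (NOT 0 XOR ((0 OR NOT 0) OR (0 AND 0))) -> 0
  row 17 [10001]: (NOT 0 XOR ((1 OR NOT 0) OR (0 AND 1))) -> 0
  row 18 [10010]: (NOT 1 XOR ((0 OR NOT 0) OR (1 AND 0))) -> 1
  row 19 [10011]: (NOT 1 XOR ((1 OR NOT 0) OR (1 AND 1))) -> 1
  row 20 [10100]: (NOT 0 XOR ((0 OR NOT 1) OR (0 AND 0))) -> 1
  row 21 [10101]: (NOT 0 XOR ((1 OR NOT 1) OR (0 AND 1))) -> 0
  row 22 [10110]: (NOT 1 XOR ((0 OR NOT 1) OR (1 AND 0))) -> 0
  row 23 [10111]: (NOT 1 XOR ((1 OR NOT 1) OR (1 AND 1))) -> 1
  row 24 [11000]: (NOT 0 XOR ((0 OR NOT 0) OR (0 AND 0))) -> 0
  row 25 [11001]: (NOT 0 XOR ((1 OR NOT 0) OR (0 AND 1))) -> 0
  row 26 [11010]: (NOT 1 XOR ((0 OR NOT 0) OR (1 AND 0))) -> 1
  row 27 [11011]: (NOT 1 XOR ((1 OR NOT 0) OR (1 AND 1))) -> 1
  row 28 [11100]: (NOT 0 XOR ((0 OR NOT 1) OR (0 AND 0))) -> 1
  row 29 [11101]: (NOT 0 XOR ((1 OR NOT 1) OR (0 AND 1))) -> 0
  row 30 [11110]: (NOT 1 XOR ((0 OR NOT 1) OR (1 AND 0))) -> 0
  row 31 [11111]: (NOT 1 XOR ((1 OR NOT 1) OR (1 AND 1))) -> 1
Full result column, 4 rows per line (a,b,c fixed per line; d,e runs 00..11 left to right):
  rows 0-3 [a,b,c=000]: 0011  = hex 3
  rows 4-7 [a,b,c=001]: 1001  = hex 9
  rows 8-11 [a,b,c=010]: 0011  = hex 3
  rows 12-15 [a,b,c=011]: 1001  = hex 9
  rows 16-19 [a,b,c=100]: 0011  = hex 3
  rows 20-23 [a,b,c=101]: 1001  = hex 9
  rows 24-27 [a,b,c=110]: 0011  = hex 3
  rows 28-31 [a,b,c=111]: 1001  = hex 9
Output column (row 0 .. row 31) = 00111001001110010011100100111001
Output column grouped in 4s = 0011 1001 0011 1001 0011 1001 0011 1001 = 0x39393939
Convert to decimal digit by digit (value = value*16 + digit):
  3 -> 3
  3*16 + 9 = 57
  57*16 + 3 = 915
  915*16 + 9 = 14649
  14649*16 + 3 = 234387
  234387*16 + 9 = 3750201
  3750201*16 + 3 = 60003219
  60003219*16 + 9 = 960051513
Decimal = 960051513

960051513


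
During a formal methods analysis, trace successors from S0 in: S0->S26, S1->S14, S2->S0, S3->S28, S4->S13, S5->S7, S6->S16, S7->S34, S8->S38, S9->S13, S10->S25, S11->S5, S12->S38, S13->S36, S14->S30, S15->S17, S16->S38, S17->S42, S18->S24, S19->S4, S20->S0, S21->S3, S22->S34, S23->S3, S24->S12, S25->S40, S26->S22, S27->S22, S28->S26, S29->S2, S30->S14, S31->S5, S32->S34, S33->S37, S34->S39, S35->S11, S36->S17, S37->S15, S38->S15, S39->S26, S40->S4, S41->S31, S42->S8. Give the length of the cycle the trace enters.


Trace from S0 until a state repeats:
  S0 -> S26 -> S22 -> S34 -> S39 -> S26
S26 first seen at step 1, revisited at step 5.
Cycle length = 5 - 1 = 4

4


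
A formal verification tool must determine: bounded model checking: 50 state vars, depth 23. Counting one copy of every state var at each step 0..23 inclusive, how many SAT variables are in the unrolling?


BMC unrolls to depth k, creating one copy of each state var for steps 0..k.
Step count = 23 + 1 = 24 (steps 0 through 23)
Vars per step = 50
Total = 50 * 24 = 1200

1200


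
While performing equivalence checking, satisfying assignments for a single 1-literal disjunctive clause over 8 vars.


Step 1: Total=2^8=256
Step 2: Unsat when all 1 false: 2^7=128
Step 3: Sat=256-128=128

128


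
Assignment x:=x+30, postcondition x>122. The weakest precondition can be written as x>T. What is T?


Formula: wp(x:=E, P) = P[E/x] (substitute E for x in postcondition)
Step 1: Postcondition: x>122
Step 2: Substitute x+30 for x: x+30>122
Step 3: Solve for x: x > 122-30 = 92

92


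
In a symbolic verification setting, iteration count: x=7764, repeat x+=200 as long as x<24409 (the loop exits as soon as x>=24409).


Step 1: x goes from 7764 toward 24409 by 200; the body runs while x<24409, so iterations = ceil((bound-start)/step)
Step 2: Distance=16645
Step 3: ceil(16645/200)=84

84
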